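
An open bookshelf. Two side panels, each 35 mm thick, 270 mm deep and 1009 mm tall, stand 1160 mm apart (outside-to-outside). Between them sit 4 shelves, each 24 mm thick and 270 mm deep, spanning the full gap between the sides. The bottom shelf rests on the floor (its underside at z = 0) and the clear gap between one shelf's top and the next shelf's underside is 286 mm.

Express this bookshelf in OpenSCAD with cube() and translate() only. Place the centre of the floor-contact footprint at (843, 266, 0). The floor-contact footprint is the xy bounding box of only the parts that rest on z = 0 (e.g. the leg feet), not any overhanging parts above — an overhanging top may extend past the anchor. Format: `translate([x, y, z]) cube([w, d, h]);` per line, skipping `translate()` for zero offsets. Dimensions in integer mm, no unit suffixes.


translate([263, 131, 0]) cube([35, 270, 1009]);
translate([1388, 131, 0]) cube([35, 270, 1009]);
translate([298, 131, 0]) cube([1090, 270, 24]);
translate([298, 131, 310]) cube([1090, 270, 24]);
translate([298, 131, 620]) cube([1090, 270, 24]);
translate([298, 131, 930]) cube([1090, 270, 24]);


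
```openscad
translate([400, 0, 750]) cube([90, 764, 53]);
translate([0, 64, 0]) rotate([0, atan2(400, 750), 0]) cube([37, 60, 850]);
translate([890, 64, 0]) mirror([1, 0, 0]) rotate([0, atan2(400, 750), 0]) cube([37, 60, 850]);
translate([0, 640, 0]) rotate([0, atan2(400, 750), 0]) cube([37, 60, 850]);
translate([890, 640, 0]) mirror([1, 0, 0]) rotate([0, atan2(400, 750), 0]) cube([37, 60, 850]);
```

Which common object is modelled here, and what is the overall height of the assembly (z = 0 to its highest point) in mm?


A sawhorse. The overall height is 803 mm.

A beam across two mirrored pairs of raked legs — a sawhorse. The beam's underside is at z = 750 (matching the legs' vertical rise in atan2(400, 750)) and the beam is 53 mm tall, so its top is at 750 + 53 = 803 mm. The raked legs top out at the beam's underside, so that is the highest point.


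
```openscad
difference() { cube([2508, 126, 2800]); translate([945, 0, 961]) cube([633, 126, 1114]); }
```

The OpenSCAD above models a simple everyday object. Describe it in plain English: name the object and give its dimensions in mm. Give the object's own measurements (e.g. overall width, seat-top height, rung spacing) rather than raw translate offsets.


A wall 2508 mm long (x), 126 mm thick (y), 2800 mm tall, with a rectangular window opening cut through it. The opening is 633 mm wide and 1114 mm tall; its sill is at z = 961 mm and its near (−x) edge is 945 mm from the wall's −x end. The opening passes through the full wall thickness.


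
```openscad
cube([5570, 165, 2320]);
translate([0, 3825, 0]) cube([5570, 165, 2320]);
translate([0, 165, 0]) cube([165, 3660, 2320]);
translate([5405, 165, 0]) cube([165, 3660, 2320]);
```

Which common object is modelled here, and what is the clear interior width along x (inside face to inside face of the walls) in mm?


A house (or room) frame. The interior width is 5240 mm.

Four 2320 mm walls enclosing a rectangle with no floor or roof — a room or house frame. Outside width is 5570 mm and wall thickness is 165 mm, so the interior width is 5570 − 2 × 165 = 5240 mm.


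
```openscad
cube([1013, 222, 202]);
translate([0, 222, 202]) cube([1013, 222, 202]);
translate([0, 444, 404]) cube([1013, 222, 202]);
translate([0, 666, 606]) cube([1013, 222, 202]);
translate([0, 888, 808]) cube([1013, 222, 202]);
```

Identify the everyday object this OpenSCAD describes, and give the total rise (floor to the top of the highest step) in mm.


A staircase. The total rise is 1010 mm.

5 identical blocks, each offset up and back from the previous — a staircase. Each step is 202 mm tall and there are 5 of them, so the total rise is 5 × 202 = 1010 mm.


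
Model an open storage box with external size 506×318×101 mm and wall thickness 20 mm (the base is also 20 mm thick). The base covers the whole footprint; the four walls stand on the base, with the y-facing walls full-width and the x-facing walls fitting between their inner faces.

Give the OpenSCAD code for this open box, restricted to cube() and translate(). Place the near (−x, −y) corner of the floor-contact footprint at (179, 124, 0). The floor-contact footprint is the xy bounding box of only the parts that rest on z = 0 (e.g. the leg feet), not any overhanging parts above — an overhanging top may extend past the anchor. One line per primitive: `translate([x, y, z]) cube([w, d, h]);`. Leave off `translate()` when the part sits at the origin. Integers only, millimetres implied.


translate([179, 124, 0]) cube([506, 318, 20]);
translate([179, 124, 20]) cube([506, 20, 81]);
translate([179, 422, 20]) cube([506, 20, 81]);
translate([179, 144, 20]) cube([20, 278, 81]);
translate([665, 144, 20]) cube([20, 278, 81]);


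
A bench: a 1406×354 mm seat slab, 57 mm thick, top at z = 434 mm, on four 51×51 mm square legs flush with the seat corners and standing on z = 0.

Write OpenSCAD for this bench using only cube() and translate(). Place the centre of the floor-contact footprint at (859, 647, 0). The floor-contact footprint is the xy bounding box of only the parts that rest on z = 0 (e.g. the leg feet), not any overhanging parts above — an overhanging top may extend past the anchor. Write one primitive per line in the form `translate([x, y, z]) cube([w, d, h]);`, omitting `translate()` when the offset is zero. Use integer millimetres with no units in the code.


// leg_h = 434 − 57 = 377
translate([156, 470, 377]) cube([1406, 354, 57]);
translate([156, 470, 0]) cube([51, 51, 377]);
translate([156, 773, 0]) cube([51, 51, 377]);
translate([1511, 470, 0]) cube([51, 51, 377]);
translate([1511, 773, 0]) cube([51, 51, 377]);


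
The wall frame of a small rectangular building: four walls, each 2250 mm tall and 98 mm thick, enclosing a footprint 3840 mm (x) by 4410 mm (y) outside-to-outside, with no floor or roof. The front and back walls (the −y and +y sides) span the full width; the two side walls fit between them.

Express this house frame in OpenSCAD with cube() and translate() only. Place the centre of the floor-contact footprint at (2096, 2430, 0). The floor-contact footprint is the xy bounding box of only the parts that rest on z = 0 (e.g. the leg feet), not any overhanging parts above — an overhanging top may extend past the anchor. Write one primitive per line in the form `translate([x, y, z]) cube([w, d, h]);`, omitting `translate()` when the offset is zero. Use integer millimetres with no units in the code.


translate([176, 225, 0]) cube([3840, 98, 2250]);
translate([176, 4537, 0]) cube([3840, 98, 2250]);
translate([176, 323, 0]) cube([98, 4214, 2250]);
translate([3918, 323, 0]) cube([98, 4214, 2250]);


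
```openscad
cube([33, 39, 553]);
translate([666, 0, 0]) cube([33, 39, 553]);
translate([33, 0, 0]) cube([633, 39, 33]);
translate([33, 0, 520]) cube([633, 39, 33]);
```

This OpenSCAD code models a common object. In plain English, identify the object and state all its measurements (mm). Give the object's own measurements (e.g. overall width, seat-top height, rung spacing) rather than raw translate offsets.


A rectangular picture frame lying in the x–z plane (depth along y). The opening is 633 mm wide (x) by 487 mm tall (z), surrounded by a border 33 mm wide on all four sides. The frame is 39 mm deep and is made of two full-height vertical stiles with two horizontal rails fitted between them.


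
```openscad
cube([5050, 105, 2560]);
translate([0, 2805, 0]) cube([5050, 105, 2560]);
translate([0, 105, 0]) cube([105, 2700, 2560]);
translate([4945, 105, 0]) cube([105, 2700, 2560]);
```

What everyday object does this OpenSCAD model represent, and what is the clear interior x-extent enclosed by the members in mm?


A house (or room) frame. The interior width is 4840 mm.

Four 2560 mm walls enclosing a rectangle with no floor or roof — a room or house frame. Outside width is 5050 mm and wall thickness is 105 mm, so the interior width is 5050 − 2 × 105 = 4840 mm.


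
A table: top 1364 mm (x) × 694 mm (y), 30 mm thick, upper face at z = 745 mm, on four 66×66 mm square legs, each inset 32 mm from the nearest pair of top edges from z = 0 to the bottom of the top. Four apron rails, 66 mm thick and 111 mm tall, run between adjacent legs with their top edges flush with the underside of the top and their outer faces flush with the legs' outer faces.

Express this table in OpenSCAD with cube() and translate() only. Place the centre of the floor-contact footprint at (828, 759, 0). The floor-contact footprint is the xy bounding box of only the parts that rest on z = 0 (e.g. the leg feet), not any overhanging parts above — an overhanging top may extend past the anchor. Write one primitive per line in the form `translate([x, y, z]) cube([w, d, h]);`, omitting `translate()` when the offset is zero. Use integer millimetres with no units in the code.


translate([146, 412, 715]) cube([1364, 694, 30]);
translate([178, 444, 0]) cube([66, 66, 715]);
translate([1412, 444, 0]) cube([66, 66, 715]);
translate([178, 1008, 0]) cube([66, 66, 715]);
translate([1412, 1008, 0]) cube([66, 66, 715]);
translate([244, 444, 604]) cube([1168, 66, 111]);
translate([244, 1008, 604]) cube([1168, 66, 111]);
translate([178, 510, 604]) cube([66, 498, 111]);
translate([1412, 510, 604]) cube([66, 498, 111]);


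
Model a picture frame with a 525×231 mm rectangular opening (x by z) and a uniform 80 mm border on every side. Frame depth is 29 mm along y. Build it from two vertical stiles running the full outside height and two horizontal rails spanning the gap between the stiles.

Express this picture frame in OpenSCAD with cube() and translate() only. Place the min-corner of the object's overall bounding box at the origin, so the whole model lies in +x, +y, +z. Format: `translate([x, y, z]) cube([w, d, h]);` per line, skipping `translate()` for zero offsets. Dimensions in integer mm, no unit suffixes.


cube([80, 29, 391]);
translate([605, 0, 0]) cube([80, 29, 391]);
translate([80, 0, 0]) cube([525, 29, 80]);
translate([80, 0, 311]) cube([525, 29, 80]);


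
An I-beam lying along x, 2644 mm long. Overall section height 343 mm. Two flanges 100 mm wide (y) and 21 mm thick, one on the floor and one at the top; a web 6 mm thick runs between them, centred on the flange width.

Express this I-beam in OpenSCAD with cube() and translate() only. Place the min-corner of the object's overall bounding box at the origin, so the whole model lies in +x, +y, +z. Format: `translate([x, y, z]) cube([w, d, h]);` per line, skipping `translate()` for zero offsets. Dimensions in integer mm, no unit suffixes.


cube([2644, 100, 21]);
translate([0, 47, 21]) cube([2644, 6, 301]);
translate([0, 0, 322]) cube([2644, 100, 21]);


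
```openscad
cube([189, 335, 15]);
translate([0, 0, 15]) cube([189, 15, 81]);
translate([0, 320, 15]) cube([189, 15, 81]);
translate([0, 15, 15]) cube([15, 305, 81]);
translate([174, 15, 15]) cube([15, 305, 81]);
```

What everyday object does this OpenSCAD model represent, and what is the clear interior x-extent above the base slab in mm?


An open box. The internal width is 159 mm.

A 189×335 base slab with four walls standing on it — an open box. The base is 189 mm wide and the walls are 15 mm thick, so the internal width is 189 − 2 × 15 = 159 mm.


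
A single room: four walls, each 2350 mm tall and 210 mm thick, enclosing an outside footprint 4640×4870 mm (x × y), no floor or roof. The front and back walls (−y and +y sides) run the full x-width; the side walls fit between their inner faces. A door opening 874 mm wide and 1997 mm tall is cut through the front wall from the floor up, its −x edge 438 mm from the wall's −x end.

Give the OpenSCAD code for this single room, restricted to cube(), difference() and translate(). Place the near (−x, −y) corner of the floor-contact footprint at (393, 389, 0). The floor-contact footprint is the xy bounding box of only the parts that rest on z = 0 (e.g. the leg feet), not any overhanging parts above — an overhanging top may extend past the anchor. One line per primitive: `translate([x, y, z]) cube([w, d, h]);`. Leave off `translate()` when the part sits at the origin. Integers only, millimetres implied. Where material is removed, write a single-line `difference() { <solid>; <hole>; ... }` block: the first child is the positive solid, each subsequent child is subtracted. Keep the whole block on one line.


difference() { translate([393, 389, 0]) cube([4640, 210, 2350]); translate([831, 389, 0]) cube([874, 210, 1997]); }
translate([393, 5049, 0]) cube([4640, 210, 2350]);
translate([393, 599, 0]) cube([210, 4450, 2350]);
translate([4823, 599, 0]) cube([210, 4450, 2350]);


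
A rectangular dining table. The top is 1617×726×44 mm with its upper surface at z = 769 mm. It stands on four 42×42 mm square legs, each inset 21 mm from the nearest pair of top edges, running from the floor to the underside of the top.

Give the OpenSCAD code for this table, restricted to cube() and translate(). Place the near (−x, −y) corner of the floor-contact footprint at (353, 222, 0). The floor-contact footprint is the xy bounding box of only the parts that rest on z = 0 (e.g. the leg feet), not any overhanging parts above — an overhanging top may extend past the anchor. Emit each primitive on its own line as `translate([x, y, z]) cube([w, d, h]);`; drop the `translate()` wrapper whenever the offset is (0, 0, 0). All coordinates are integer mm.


translate([332, 201, 725]) cube([1617, 726, 44]);
translate([353, 222, 0]) cube([42, 42, 725]);
translate([1886, 222, 0]) cube([42, 42, 725]);
translate([353, 864, 0]) cube([42, 42, 725]);
translate([1886, 864, 0]) cube([42, 42, 725]);


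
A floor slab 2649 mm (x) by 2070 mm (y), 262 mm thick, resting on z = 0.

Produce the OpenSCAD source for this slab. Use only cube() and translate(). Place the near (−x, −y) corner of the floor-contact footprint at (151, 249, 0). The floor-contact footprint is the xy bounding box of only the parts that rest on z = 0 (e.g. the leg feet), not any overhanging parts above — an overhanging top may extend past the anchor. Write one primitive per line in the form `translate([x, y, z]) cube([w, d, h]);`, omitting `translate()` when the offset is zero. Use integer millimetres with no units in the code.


translate([151, 249, 0]) cube([2649, 2070, 262]);


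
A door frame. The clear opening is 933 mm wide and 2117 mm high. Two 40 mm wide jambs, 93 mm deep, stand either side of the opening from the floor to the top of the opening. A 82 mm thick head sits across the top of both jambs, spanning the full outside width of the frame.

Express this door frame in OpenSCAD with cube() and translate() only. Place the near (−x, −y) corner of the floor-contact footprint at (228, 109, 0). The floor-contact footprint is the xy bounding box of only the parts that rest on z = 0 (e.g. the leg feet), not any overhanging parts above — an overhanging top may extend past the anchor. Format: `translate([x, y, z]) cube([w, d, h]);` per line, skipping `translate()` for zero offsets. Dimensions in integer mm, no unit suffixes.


translate([228, 109, 0]) cube([40, 93, 2117]);
translate([1201, 109, 0]) cube([40, 93, 2117]);
translate([228, 109, 2117]) cube([1013, 93, 82]);


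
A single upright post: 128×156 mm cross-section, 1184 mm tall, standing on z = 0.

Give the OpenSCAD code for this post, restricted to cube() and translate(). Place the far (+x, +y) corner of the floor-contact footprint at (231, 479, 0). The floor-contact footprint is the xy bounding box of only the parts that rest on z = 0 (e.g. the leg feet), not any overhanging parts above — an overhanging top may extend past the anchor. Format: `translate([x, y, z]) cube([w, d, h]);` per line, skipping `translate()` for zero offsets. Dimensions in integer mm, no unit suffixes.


translate([103, 323, 0]) cube([128, 156, 1184]);


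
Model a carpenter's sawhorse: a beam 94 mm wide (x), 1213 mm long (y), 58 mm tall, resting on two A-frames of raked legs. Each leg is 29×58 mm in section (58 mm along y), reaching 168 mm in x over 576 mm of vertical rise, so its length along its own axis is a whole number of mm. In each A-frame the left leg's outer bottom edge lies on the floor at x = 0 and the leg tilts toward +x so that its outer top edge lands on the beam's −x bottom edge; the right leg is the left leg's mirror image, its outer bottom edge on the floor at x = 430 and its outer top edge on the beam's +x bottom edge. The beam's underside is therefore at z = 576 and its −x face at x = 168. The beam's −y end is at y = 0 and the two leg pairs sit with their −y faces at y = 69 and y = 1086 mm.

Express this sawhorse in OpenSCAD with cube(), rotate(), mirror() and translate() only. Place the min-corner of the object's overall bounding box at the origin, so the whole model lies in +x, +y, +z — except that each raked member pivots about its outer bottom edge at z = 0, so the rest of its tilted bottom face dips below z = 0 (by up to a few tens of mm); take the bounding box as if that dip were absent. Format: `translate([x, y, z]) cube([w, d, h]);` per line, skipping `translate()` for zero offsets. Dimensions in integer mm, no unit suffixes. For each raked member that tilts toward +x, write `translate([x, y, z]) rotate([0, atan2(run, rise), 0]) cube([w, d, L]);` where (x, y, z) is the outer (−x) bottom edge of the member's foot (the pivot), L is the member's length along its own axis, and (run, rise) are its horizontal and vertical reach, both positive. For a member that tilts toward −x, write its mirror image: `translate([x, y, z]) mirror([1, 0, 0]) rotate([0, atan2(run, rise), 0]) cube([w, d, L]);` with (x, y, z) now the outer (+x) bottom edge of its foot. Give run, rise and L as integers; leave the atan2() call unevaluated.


// leg length = √(168² + 576²) = 600
// right-leg outer foot x = 2·168 + 94 = 430
// beam min-corner = (168, 0, 576)
translate([168, 0, 576]) cube([94, 1213, 58]);
translate([0, 69, 0]) rotate([0, atan2(168, 576), 0]) cube([29, 58, 600]);
translate([430, 69, 0]) mirror([1, 0, 0]) rotate([0, atan2(168, 576), 0]) cube([29, 58, 600]);
translate([0, 1086, 0]) rotate([0, atan2(168, 576), 0]) cube([29, 58, 600]);
translate([430, 1086, 0]) mirror([1, 0, 0]) rotate([0, atan2(168, 576), 0]) cube([29, 58, 600]);


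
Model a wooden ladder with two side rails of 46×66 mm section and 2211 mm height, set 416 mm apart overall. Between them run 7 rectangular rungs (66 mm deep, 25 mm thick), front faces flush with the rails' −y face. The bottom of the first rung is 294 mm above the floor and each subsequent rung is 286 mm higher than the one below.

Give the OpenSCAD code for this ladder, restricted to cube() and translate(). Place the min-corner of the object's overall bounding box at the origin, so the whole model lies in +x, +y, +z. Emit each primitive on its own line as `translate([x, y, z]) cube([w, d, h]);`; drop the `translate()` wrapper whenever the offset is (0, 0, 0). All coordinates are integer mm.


cube([46, 66, 2211]);
translate([370, 0, 0]) cube([46, 66, 2211]);
translate([46, 0, 294]) cube([324, 66, 25]);
translate([46, 0, 580]) cube([324, 66, 25]);
translate([46, 0, 866]) cube([324, 66, 25]);
translate([46, 0, 1152]) cube([324, 66, 25]);
translate([46, 0, 1438]) cube([324, 66, 25]);
translate([46, 0, 1724]) cube([324, 66, 25]);
translate([46, 0, 2010]) cube([324, 66, 25]);


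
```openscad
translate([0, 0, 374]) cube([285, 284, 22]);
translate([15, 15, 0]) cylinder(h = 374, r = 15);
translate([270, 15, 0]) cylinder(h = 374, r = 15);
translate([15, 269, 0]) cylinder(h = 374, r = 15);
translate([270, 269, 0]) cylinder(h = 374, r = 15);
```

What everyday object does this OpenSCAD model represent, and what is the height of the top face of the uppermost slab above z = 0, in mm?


A stool. The seat height is 396 mm.

A 285×284×22 slab at z = 374 on four corner cylinders — a stool. The seat top is 374 + 22 = 396 mm.


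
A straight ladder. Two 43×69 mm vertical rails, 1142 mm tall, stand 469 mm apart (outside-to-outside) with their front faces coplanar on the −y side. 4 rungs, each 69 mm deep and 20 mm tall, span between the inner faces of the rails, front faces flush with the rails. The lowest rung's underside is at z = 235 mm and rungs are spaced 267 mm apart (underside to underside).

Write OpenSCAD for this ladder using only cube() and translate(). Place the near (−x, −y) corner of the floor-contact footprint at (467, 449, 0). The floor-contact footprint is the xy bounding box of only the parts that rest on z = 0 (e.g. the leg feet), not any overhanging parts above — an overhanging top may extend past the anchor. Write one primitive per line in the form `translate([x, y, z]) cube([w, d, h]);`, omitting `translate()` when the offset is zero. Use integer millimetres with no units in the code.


// rung span = 469 - 2*43 = 383
// rung[k] z = 235 + k*267
translate([467, 449, 0]) cube([43, 69, 1142]);
translate([893, 449, 0]) cube([43, 69, 1142]);
translate([510, 449, 235]) cube([383, 69, 20]);
translate([510, 449, 502]) cube([383, 69, 20]);
translate([510, 449, 769]) cube([383, 69, 20]);
translate([510, 449, 1036]) cube([383, 69, 20]);


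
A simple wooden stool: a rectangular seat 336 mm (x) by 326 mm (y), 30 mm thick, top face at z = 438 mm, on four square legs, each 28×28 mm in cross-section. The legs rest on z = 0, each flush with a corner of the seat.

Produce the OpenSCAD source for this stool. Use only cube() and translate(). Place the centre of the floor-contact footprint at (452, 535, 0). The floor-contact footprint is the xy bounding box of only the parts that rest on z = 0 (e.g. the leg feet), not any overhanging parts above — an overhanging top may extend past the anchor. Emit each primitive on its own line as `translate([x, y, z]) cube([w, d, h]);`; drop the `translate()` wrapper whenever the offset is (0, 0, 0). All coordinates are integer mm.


translate([284, 372, 408]) cube([336, 326, 30]);
translate([284, 372, 0]) cube([28, 28, 408]);
translate([592, 372, 0]) cube([28, 28, 408]);
translate([284, 670, 0]) cube([28, 28, 408]);
translate([592, 670, 0]) cube([28, 28, 408]);


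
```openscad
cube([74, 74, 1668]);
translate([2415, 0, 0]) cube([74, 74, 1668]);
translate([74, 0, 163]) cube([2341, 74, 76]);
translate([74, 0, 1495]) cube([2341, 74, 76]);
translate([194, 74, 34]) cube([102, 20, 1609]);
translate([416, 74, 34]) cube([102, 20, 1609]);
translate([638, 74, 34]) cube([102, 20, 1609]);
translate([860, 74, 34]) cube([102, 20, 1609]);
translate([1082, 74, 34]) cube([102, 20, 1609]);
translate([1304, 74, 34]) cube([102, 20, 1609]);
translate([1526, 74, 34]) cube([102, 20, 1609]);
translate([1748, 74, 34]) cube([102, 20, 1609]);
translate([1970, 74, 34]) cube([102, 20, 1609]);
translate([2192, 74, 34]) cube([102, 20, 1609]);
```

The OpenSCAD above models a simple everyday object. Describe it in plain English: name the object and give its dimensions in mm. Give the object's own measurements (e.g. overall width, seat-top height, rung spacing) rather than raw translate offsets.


A fence section. Two 74×74 mm posts, 1668 mm tall, stand on the floor with a clear span of 2341 mm between their inner faces. Two horizontal rails of 74×76 mm section span the gap between the posts with their undersides at z = 163 mm and z = 1495 mm, flush with the posts' −y face. 10 pickets, each 102 mm wide, 20 mm thick and 1609 mm tall, are fixed to the +y face of the rails with their bottoms at z = 34 mm, spaced across the span with a 120 mm gap after the −x post and between neighbouring pickets, with 121 mm left before the +x post.


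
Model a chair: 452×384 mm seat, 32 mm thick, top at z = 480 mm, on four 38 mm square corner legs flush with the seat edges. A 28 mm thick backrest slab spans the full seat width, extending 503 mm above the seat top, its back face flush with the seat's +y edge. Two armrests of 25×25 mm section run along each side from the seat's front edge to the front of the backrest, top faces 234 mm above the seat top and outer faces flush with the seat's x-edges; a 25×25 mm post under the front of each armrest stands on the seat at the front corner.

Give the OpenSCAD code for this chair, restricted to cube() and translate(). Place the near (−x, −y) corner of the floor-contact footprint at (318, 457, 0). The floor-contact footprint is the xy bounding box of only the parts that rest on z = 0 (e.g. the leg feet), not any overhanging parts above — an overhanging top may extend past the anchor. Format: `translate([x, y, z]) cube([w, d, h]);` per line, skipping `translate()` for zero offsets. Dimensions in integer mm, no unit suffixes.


// leg_h = 480 - 32 = 448
// arm post h = 234 - 25 = 209
translate([318, 457, 448]) cube([452, 384, 32]);
translate([318, 457, 0]) cube([38, 38, 448]);
translate([732, 457, 0]) cube([38, 38, 448]);
translate([318, 803, 0]) cube([38, 38, 448]);
translate([732, 803, 0]) cube([38, 38, 448]);
translate([318, 813, 480]) cube([452, 28, 503]);
translate([318, 457, 689]) cube([25, 356, 25]);
translate([745, 457, 689]) cube([25, 356, 25]);
translate([318, 457, 480]) cube([25, 25, 209]);
translate([745, 457, 480]) cube([25, 25, 209]);


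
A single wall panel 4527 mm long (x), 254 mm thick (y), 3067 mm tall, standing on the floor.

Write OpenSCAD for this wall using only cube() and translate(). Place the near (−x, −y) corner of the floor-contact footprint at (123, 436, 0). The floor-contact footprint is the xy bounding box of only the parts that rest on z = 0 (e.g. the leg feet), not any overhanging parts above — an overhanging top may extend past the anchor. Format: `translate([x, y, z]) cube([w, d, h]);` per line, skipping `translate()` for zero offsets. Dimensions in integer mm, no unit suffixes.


translate([123, 436, 0]) cube([4527, 254, 3067]);


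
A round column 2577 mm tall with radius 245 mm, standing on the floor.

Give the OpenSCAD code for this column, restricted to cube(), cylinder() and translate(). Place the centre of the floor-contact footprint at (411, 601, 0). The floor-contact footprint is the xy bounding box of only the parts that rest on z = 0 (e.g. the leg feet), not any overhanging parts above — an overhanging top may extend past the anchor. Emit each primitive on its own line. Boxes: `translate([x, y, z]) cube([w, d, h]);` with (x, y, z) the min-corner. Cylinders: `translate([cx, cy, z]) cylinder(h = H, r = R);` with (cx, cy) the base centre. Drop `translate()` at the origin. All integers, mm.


translate([411, 601, 0]) cylinder(h = 2577, r = 245);


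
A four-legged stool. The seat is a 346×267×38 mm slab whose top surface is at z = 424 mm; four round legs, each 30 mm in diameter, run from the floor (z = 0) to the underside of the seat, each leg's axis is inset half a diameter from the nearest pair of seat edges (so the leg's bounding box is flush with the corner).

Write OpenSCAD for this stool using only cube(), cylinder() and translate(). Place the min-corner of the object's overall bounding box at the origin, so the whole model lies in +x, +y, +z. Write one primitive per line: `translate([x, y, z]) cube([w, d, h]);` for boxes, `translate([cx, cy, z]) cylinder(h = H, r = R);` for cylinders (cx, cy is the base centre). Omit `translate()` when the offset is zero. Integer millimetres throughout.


// leg_h = 424 - 38 = 386
translate([0, 0, 386]) cube([346, 267, 38]);
translate([15, 15, 0]) cylinder(h = 386, r = 15);
translate([331, 15, 0]) cylinder(h = 386, r = 15);
translate([15, 252, 0]) cylinder(h = 386, r = 15);
translate([331, 252, 0]) cylinder(h = 386, r = 15);


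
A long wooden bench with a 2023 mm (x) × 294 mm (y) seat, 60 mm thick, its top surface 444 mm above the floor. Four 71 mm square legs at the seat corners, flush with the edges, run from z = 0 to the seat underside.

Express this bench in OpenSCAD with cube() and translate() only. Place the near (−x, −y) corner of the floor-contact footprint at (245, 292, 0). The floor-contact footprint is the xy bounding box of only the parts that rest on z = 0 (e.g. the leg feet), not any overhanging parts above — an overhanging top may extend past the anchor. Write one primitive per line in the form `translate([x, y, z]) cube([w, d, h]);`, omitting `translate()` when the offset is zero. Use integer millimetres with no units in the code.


// leg_h = 444 − 60 = 384
translate([245, 292, 384]) cube([2023, 294, 60]);
translate([245, 292, 0]) cube([71, 71, 384]);
translate([245, 515, 0]) cube([71, 71, 384]);
translate([2197, 292, 0]) cube([71, 71, 384]);
translate([2197, 515, 0]) cube([71, 71, 384]);


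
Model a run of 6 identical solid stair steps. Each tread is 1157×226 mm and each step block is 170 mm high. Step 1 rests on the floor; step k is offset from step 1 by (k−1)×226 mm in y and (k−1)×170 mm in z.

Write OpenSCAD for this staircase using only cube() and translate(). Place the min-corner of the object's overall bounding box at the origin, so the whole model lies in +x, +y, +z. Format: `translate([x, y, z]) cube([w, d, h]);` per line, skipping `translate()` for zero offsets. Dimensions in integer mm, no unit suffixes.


cube([1157, 226, 170]);
translate([0, 226, 170]) cube([1157, 226, 170]);
translate([0, 452, 340]) cube([1157, 226, 170]);
translate([0, 678, 510]) cube([1157, 226, 170]);
translate([0, 904, 680]) cube([1157, 226, 170]);
translate([0, 1130, 850]) cube([1157, 226, 170]);


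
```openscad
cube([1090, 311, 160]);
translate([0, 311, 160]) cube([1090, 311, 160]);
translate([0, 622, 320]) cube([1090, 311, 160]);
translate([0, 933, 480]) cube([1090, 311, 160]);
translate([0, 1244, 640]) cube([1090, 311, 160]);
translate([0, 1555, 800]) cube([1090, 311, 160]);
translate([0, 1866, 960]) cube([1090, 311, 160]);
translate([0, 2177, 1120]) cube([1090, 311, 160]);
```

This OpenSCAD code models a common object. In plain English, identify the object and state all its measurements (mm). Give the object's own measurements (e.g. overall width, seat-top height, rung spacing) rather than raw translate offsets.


A straight staircase of 8 solid steps. Each step is 1090 mm wide (x), 311 mm deep (y, the going) and 160 mm tall (the rise). The first step rests on the floor; each subsequent step sits one going further in +y and one rise higher in +z, directly behind and above the previous step with no overlap.


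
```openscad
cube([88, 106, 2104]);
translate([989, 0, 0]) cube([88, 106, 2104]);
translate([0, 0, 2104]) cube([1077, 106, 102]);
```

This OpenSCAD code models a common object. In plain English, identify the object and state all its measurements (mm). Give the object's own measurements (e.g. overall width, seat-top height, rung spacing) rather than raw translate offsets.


A door frame. The clear opening is 901 mm wide and 2104 mm high. Two 88 mm wide jambs, 106 mm deep, stand either side of the opening from the floor to the top of the opening. A 102 mm thick head sits across the top of both jambs, spanning the full outside width of the frame.


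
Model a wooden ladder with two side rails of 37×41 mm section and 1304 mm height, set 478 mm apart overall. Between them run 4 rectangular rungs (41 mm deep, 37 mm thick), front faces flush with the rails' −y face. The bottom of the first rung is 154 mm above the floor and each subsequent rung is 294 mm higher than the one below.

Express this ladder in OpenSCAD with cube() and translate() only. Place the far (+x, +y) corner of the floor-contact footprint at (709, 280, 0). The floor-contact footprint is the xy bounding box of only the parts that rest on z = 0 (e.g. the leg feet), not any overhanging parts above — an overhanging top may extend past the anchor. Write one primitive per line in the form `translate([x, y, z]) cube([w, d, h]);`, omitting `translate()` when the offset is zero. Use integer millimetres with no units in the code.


// rung span = 478 - 2*37 = 404
// rung[k] z = 154 + k*294
translate([231, 239, 0]) cube([37, 41, 1304]);
translate([672, 239, 0]) cube([37, 41, 1304]);
translate([268, 239, 154]) cube([404, 41, 37]);
translate([268, 239, 448]) cube([404, 41, 37]);
translate([268, 239, 742]) cube([404, 41, 37]);
translate([268, 239, 1036]) cube([404, 41, 37]);


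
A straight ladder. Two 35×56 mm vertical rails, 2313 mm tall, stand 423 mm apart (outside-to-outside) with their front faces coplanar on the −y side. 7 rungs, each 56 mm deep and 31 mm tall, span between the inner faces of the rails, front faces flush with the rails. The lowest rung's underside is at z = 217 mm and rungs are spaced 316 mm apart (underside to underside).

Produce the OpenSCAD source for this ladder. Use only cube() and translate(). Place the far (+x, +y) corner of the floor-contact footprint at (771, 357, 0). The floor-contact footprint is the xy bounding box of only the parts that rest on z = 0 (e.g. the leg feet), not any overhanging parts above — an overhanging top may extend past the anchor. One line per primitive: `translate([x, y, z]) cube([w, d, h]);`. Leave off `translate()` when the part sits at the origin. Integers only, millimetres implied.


translate([348, 301, 0]) cube([35, 56, 2313]);
translate([736, 301, 0]) cube([35, 56, 2313]);
translate([383, 301, 217]) cube([353, 56, 31]);
translate([383, 301, 533]) cube([353, 56, 31]);
translate([383, 301, 849]) cube([353, 56, 31]);
translate([383, 301, 1165]) cube([353, 56, 31]);
translate([383, 301, 1481]) cube([353, 56, 31]);
translate([383, 301, 1797]) cube([353, 56, 31]);
translate([383, 301, 2113]) cube([353, 56, 31]);


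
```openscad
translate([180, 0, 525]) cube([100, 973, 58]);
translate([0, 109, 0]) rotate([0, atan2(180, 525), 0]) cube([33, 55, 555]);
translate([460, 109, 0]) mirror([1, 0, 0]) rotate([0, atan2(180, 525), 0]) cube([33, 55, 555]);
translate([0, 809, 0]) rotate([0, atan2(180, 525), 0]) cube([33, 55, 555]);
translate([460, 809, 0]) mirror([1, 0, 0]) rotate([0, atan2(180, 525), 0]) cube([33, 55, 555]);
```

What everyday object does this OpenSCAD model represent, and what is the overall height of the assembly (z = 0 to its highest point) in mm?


A sawhorse. The overall height is 583 mm.

A beam across two mirrored pairs of raked legs — a sawhorse. The beam's underside is at z = 525 (matching the legs' vertical rise in atan2(180, 525)) and the beam is 58 mm tall, so its top is at 525 + 58 = 583 mm. The raked legs top out at the beam's underside, so that is the highest point.


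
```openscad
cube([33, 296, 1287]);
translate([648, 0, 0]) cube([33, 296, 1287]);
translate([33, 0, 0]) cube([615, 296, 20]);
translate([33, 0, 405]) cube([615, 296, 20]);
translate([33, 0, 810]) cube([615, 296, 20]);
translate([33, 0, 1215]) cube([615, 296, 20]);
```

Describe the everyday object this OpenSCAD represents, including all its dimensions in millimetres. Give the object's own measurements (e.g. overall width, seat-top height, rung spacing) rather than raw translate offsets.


An open bookshelf. Two side panels, each 33 mm thick, 296 mm deep and 1287 mm tall, stand 681 mm apart (outside-to-outside). Between them sit 4 shelves, each 20 mm thick and 296 mm deep, spanning the full gap between the sides. The bottom shelf rests on the floor (its underside at z = 0) and the clear gap between one shelf's top and the next shelf's underside is 385 mm.


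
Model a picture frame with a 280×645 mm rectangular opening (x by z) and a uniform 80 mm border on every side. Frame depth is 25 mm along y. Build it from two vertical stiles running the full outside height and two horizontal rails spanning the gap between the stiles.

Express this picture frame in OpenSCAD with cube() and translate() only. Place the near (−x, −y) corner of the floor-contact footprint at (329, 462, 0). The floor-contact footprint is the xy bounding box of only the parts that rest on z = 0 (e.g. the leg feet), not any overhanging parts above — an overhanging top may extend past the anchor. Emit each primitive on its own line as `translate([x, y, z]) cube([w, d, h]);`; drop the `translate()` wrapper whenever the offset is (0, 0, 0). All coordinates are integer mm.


translate([329, 462, 0]) cube([80, 25, 805]);
translate([689, 462, 0]) cube([80, 25, 805]);
translate([409, 462, 0]) cube([280, 25, 80]);
translate([409, 462, 725]) cube([280, 25, 80]);


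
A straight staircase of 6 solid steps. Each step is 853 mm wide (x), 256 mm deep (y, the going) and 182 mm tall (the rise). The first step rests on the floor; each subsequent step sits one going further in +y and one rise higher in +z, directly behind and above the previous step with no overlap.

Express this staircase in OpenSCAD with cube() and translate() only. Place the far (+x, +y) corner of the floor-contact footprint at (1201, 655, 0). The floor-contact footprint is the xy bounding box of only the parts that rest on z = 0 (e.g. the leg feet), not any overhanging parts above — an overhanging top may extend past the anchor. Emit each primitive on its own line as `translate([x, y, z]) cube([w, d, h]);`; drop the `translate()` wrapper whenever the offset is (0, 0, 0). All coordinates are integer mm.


translate([348, 399, 0]) cube([853, 256, 182]);
translate([348, 655, 182]) cube([853, 256, 182]);
translate([348, 911, 364]) cube([853, 256, 182]);
translate([348, 1167, 546]) cube([853, 256, 182]);
translate([348, 1423, 728]) cube([853, 256, 182]);
translate([348, 1679, 910]) cube([853, 256, 182]);


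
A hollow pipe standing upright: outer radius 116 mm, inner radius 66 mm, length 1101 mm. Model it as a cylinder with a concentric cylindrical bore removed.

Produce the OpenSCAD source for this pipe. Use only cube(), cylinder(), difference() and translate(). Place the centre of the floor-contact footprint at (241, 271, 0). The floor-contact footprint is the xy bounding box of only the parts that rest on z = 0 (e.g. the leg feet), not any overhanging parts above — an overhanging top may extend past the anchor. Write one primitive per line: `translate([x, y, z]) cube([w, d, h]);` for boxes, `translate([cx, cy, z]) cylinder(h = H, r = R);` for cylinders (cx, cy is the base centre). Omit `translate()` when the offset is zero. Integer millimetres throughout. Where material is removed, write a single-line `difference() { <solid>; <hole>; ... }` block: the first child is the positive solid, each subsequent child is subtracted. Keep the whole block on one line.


difference() { translate([241, 271, 0]) cylinder(h = 1101, r = 116); translate([241, 271, 0]) cylinder(h = 1101, r = 66); }


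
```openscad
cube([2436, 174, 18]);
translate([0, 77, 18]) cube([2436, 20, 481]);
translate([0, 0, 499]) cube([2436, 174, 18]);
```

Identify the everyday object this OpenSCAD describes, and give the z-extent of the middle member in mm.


An I-beam. The web height is 481 mm.

Two wide flanges with a thin centred web — an I-beam. Overall 517 mm minus two 18 mm flanges gives a web of 517 − 2·18 = 481 mm.


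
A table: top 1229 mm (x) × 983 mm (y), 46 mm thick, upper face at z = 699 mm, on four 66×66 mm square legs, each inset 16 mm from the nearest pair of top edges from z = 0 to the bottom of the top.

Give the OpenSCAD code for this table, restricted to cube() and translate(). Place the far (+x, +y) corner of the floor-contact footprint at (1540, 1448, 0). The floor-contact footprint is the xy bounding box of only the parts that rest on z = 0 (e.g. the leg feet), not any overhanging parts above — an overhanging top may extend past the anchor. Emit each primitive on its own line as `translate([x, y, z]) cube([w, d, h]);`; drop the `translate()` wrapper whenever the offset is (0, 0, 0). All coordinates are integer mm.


translate([327, 481, 653]) cube([1229, 983, 46]);
translate([343, 497, 0]) cube([66, 66, 653]);
translate([1474, 497, 0]) cube([66, 66, 653]);
translate([343, 1382, 0]) cube([66, 66, 653]);
translate([1474, 1382, 0]) cube([66, 66, 653]);


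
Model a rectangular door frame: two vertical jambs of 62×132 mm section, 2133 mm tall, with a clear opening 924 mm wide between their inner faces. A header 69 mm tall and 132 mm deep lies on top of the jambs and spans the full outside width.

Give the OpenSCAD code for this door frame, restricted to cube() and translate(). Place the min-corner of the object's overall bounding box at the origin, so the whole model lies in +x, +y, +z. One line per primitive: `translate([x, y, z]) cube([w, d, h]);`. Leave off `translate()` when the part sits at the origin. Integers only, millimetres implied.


cube([62, 132, 2133]);
translate([986, 0, 0]) cube([62, 132, 2133]);
translate([0, 0, 2133]) cube([1048, 132, 69]);
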